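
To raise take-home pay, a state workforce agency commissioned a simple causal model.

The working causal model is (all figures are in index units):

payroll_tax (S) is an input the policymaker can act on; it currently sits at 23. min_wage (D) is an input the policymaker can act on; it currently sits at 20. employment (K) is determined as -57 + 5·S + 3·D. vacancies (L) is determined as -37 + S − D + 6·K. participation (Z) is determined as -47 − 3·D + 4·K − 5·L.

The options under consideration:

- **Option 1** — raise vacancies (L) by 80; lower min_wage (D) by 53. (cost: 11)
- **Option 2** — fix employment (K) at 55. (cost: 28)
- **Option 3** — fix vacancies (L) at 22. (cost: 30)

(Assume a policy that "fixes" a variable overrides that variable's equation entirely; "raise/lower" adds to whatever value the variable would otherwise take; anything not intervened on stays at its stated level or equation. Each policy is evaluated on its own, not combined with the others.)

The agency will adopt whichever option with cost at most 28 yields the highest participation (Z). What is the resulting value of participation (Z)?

Option 1 (L + 80, D − 53):
  S = 23
  D = 20 − 53 = -33
  K = -57 + 5·23 + 3·(-33) = -41
  L = -37 + 23 − (-33) + 6·(-41) (+80 from intervention) = -147
  Z = -47 − 3·(-33) + 4·(-41) − 5·(-147) = 623
Option 2 (K := 55):
  S = 23
  D = 20
  K = 55
  L = -37 + 23 − 20 + 6·55 = 296
  Z = -47 − 3·20 + 4·55 − 5·296 = -1367
Comparing — Option 1: Z=623, Option 2: Z=-1367. Highest is 623 (Option 1).

623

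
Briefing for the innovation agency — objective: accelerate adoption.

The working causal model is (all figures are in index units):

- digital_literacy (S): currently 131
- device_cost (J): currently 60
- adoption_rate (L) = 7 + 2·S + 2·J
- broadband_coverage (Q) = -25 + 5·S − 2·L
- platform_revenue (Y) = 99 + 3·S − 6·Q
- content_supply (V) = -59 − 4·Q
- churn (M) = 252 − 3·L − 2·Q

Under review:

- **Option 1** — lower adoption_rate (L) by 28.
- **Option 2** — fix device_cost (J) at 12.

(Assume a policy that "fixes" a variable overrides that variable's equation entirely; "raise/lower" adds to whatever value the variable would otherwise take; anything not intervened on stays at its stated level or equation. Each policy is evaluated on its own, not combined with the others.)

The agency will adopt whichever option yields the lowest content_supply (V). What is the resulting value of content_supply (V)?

-235

Option 1 (L − 28):
  S = 131
  J = 60
  L = 7 + 2·131 + 2·60 (−28 from intervention) = 361
  Q = -25 + 5·131 − 2·361 = -92
  V = -59 − 4·(-92) = 309
Option 2 (J := 12):
  S = 131
  J = 12
  L = 7 + 2·131 + 2·12 = 293
  Q = -25 + 5·131 − 2·293 = 44
  V = -59 − 4·44 = -235
Comparing — Option 1: V=309, Option 2: V=-235. Lowest is -235 (Option 2).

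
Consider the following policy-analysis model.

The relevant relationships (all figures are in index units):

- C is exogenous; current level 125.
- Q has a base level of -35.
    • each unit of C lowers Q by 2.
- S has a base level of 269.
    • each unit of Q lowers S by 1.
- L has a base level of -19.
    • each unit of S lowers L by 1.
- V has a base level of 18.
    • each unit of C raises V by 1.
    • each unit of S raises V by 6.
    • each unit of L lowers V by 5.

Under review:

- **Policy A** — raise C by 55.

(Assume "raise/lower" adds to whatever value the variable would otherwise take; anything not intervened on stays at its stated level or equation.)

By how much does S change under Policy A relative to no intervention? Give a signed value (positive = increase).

Baseline:
  C = 125
  Q = -35 − 2·125 = -285
  S = 269 − (-285) = 554
Policy A (C + 55):
  C = 125 + 55 = 180
  Q = -35 − 2·180 = -395
  S = 269 − (-395) = 664
Change in S: 664 − 554 = 110

110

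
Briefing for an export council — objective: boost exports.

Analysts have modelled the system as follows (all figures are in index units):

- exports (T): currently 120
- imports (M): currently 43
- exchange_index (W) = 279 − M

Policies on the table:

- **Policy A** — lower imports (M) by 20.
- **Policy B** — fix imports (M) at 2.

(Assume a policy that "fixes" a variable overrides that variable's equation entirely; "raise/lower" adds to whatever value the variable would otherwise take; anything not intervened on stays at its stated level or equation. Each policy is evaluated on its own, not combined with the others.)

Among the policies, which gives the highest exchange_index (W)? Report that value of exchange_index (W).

277

Policy A (M − 20):
  M = 43 − 20 = 23
  W = 279 − 23 = 256
Policy B (M := 2):
  M = 2
  W = 279 − 2 = 277
Comparing — Policy A: W=256, Policy B: W=277. Highest is 277 (Policy B).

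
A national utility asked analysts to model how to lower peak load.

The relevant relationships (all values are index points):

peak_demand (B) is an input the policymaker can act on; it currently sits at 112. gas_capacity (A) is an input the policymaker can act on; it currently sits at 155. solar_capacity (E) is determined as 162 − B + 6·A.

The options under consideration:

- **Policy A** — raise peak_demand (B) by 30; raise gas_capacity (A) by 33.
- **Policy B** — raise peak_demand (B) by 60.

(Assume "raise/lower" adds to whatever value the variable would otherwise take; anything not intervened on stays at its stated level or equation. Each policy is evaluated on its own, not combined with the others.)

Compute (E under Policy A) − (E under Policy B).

Policy A (B + 30, A + 33):
  B = 112 + 30 = 142
  A = 155 + 33 = 188
  E = 162 − 142 + 6·188 = 1148
Policy B (B + 60):
  B = 112 + 60 = 172
  A = 155
  E = 162 − 172 + 6·155 = 920
E: 1148 − 920 = 228

228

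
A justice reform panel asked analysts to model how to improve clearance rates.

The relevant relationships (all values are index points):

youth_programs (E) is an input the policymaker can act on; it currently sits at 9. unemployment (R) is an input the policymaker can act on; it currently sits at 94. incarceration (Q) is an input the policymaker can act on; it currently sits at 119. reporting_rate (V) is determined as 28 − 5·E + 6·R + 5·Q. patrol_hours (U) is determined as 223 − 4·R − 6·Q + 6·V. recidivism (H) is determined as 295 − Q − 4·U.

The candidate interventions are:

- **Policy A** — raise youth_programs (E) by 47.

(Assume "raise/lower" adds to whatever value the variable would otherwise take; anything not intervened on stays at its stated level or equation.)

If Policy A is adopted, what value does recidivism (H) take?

Policy A (E + 47):
  E = 9 + 47 = 56
  R = 94
  Q = 119
  V = 28 − 5·56 + 6·94 + 5·119 = 907
  U = 223 − 4·94 − 6·119 + 6·907 = 4575
  H = 295 − 119 − 4·4575 = -18124

-18124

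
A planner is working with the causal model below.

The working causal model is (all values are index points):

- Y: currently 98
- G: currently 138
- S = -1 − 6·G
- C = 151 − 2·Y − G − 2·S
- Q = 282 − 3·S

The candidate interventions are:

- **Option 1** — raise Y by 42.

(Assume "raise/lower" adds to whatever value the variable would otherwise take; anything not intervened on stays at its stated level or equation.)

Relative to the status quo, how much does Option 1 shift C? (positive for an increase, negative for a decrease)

-84

Baseline:
  Y = 98
  G = 138
  S = -1 − 6·138 = -829
  C = 151 − 2·98 − 138 − 2·(-829) = 1475
Option 1 (Y + 42):
  Y = 98 + 42 = 140
  G = 138
  S = -1 − 6·138 = -829
  C = 151 − 2·140 − 138 − 2·(-829) = 1391
Change in C: 1391 − 1475 = -84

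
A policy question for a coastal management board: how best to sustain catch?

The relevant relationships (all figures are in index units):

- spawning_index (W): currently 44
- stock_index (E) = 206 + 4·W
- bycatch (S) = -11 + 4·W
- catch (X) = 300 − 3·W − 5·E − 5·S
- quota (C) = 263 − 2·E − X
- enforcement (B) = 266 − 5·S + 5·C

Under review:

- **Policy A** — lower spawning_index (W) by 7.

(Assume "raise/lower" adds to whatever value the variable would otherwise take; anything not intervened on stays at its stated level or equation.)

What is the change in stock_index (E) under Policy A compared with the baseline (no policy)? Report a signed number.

-28

Baseline:
  W = 44
  E = 206 + 4·44 = 382
Policy A (W − 7):
  W = 44 − 7 = 37
  E = 206 + 4·37 = 354
Change in E: 354 − 382 = -28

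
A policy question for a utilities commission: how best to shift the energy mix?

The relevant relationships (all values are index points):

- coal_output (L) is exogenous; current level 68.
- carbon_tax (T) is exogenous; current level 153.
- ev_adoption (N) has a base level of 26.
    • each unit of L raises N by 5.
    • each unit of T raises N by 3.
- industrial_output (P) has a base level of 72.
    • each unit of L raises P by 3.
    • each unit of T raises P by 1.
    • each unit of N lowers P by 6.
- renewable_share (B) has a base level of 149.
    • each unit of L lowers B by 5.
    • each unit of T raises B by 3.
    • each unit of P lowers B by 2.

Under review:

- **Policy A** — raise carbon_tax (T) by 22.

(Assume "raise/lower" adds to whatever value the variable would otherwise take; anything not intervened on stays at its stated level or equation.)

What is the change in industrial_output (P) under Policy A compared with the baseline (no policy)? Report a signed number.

-374

Baseline:
  L = 68
  T = 153
  N = 26 + 5·68 + 3·153 = 825
  P = 72 + 3·68 + 153 − 6·825 = -4521
Policy A (T + 22):
  L = 68
  T = 153 + 22 = 175
  N = 26 + 5·68 + 3·175 = 891
  P = 72 + 3·68 + 175 − 6·891 = -4895
Change in P: -4895 − (-4521) = -374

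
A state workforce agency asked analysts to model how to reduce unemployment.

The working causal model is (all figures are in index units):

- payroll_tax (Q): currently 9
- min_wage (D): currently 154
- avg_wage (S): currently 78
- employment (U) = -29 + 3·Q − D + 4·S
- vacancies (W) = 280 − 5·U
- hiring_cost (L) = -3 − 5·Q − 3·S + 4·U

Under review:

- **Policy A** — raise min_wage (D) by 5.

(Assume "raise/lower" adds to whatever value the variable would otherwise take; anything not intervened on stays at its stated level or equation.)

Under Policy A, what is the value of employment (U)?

151

Policy A (D + 5):
  Q = 9
  D = 154 + 5 = 159
  S = 78
  U = -29 + 3·9 − 159 + 4·78 = 151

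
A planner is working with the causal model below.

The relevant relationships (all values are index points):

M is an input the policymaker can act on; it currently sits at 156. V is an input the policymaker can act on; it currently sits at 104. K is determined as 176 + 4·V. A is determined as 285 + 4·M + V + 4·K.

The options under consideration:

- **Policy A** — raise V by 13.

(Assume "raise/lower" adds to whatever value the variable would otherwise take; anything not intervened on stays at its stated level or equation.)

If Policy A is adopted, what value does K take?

644

Policy A (V + 13):
  V = 104 + 13 = 117
  K = 176 + 4·117 = 644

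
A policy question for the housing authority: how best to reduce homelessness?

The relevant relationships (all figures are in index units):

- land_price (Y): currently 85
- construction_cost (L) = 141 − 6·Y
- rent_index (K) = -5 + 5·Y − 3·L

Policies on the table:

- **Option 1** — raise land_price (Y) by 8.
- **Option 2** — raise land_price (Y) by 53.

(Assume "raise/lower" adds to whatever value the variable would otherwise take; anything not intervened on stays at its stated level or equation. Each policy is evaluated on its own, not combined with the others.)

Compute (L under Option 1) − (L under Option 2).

270

Option 1 (Y + 8):
  Y = 85 + 8 = 93
  L = 141 − 6·93 = -417
Option 2 (Y + 53):
  Y = 85 + 53 = 138
  L = 141 − 6·138 = -687
L: -417 − (-687) = 270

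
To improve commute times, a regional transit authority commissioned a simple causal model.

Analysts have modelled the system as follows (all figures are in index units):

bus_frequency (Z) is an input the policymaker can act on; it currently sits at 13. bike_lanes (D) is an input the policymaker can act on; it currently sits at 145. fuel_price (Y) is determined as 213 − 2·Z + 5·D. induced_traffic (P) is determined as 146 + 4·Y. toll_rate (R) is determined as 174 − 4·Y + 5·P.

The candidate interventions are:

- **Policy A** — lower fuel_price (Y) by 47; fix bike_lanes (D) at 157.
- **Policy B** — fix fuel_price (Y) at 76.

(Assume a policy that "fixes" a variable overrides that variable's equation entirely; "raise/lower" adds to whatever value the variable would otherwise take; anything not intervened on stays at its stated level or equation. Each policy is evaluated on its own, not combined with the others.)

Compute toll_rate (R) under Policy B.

2120

Policy B (Y := 76):
  Z = 13
  D = 145
  Y = 76
  P = 146 + 4·76 = 450
  R = 174 − 4·76 + 5·450 = 2120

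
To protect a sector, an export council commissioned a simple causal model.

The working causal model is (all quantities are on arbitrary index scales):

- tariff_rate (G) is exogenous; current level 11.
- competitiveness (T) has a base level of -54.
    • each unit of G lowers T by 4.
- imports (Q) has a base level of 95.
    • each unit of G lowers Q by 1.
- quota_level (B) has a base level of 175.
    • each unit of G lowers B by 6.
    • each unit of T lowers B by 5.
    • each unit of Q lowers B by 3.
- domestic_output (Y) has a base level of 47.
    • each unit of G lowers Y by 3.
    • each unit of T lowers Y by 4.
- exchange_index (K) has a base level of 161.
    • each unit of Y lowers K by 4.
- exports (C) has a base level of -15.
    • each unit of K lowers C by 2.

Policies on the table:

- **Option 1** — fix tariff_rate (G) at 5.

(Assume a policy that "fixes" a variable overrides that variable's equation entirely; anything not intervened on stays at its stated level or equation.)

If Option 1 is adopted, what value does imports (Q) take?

Option 1 (G := 5):
  G = 5
  Q = 95 − 5 = 90

90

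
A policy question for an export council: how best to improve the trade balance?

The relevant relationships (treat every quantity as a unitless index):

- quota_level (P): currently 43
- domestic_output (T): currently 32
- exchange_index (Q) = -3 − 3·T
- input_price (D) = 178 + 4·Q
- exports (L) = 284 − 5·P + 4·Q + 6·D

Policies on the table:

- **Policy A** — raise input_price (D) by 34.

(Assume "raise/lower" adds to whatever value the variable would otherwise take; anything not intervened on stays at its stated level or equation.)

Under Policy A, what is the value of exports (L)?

-1431

Policy A (D + 34):
  P = 43
  T = 32
  Q = -3 − 3·32 = -99
  D = 178 + 4·(-99) (+34 from intervention) = -184
  L = 284 − 5·43 + 4·(-99) + 6·(-184) = -1431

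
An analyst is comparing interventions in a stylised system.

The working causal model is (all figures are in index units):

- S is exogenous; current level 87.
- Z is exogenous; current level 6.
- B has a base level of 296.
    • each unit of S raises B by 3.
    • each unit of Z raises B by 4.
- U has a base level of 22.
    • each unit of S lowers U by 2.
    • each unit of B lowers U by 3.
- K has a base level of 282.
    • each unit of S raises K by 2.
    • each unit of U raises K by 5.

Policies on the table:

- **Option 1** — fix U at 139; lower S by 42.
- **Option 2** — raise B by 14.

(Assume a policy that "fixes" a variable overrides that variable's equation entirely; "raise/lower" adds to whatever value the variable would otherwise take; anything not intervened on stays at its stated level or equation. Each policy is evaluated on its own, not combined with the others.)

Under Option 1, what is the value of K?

1067

Option 1 (U := 139, S − 42):
  S = 87 − 42 = 45
  Z = 6
  B = 296 + 3·45 + 4·6 = 455
  U = 139
  K = 282 + 2·45 + 5·139 = 1067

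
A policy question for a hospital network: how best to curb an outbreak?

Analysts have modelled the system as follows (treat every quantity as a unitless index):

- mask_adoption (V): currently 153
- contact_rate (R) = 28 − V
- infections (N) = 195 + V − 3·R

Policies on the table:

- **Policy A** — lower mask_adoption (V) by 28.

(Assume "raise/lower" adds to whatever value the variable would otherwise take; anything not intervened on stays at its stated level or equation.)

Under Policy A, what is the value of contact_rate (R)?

-97

Policy A (V − 28):
  V = 153 − 28 = 125
  R = 28 − 125 = -97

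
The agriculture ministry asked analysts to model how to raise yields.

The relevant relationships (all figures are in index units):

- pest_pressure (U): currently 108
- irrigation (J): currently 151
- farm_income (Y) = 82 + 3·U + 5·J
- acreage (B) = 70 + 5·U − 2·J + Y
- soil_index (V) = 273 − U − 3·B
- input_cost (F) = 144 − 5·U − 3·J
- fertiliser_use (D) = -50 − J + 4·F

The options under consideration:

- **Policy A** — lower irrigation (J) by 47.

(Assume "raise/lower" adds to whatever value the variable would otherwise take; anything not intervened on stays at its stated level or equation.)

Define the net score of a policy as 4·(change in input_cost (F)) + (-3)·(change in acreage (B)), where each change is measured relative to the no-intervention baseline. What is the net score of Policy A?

Baseline:
  U = 108
  J = 151
  Y = 82 + 3·108 + 5·151 = 1161
  B = 70 + 5·108 − 2·151 + 1161 = 1469
  F = 144 − 5·108 − 3·151 = -849
Policy A (J − 47):
  U = 108
  J = 151 − 47 = 104
  Y = 82 + 3·108 + 5·104 = 926
  B = 70 + 5·108 − 2·104 + 926 = 1328
  F = 144 − 5·108 − 3·104 = -708
ΔF = -708 − (-849) = 141; ΔB = 1328 − 1469 = -141
Score = 4·141 + (-3)·(-141) = 987

987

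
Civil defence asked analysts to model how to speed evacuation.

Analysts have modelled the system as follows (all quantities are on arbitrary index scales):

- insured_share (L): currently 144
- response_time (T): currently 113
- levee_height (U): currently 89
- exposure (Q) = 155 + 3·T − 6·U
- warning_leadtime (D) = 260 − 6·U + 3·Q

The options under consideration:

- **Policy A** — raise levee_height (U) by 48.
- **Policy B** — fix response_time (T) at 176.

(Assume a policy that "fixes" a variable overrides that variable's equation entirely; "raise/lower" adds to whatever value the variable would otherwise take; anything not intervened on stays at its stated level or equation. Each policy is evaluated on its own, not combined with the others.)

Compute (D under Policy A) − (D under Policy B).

-1719

Policy A (U + 48):
  T = 113
  U = 89 + 48 = 137
  Q = 155 + 3·113 − 6·137 = -328
  D = 260 − 6·137 + 3·(-328) = -1546
Policy B (T := 176):
  T = 176
  U = 89
  Q = 155 + 3·176 − 6·89 = 149
  D = 260 − 6·89 + 3·149 = 173
D: -1546 − 173 = -1719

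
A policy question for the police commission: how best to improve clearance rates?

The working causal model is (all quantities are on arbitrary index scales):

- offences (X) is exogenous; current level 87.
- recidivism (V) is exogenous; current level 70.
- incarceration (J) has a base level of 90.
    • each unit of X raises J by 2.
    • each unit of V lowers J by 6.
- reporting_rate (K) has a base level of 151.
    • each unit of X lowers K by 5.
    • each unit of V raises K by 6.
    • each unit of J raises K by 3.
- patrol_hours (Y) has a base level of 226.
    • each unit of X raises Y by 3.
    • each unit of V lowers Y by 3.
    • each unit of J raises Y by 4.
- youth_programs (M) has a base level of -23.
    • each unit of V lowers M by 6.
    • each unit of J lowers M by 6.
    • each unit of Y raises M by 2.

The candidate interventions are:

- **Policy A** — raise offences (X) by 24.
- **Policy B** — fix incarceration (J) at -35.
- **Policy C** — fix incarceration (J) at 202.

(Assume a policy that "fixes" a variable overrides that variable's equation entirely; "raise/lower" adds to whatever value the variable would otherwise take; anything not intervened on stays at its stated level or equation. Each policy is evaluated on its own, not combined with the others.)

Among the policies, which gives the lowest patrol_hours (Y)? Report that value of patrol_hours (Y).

-83

Policy A (X + 24):
  X = 87 + 24 = 111
  V = 70
  J = 90 + 2·111 − 6·70 = -108
  Y = 226 + 3·111 − 3·70 + 4·(-108) = -83
Policy B (J := -35):
  X = 87
  V = 70
  J = -35
  Y = 226 + 3·87 − 3·70 + 4·(-35) = 137
Policy C (J := 202):
  X = 87
  V = 70
  J = 202
  Y = 226 + 3·87 − 3·70 + 4·202 = 1085
Comparing — Policy A: Y=-83, Policy B: Y=137, Policy C: Y=1085. Lowest is -83 (Policy A).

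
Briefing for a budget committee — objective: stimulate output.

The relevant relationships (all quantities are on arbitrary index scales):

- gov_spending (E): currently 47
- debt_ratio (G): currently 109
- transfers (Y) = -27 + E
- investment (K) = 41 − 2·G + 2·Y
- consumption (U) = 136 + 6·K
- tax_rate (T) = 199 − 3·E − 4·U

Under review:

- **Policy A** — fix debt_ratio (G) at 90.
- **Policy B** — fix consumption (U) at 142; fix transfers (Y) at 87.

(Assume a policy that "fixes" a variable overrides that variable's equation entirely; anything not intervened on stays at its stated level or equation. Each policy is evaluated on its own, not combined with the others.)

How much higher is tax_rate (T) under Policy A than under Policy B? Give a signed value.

2400

Policy A (G := 90):
  E = 47
  G = 90
  Y = -27 + 47 = 20
  K = 41 − 2·90 + 2·20 = -99
  U = 136 + 6·(-99) = -458
  T = 199 − 3·47 − 4·(-458) = 1890
Policy B (U := 142, Y := 87):
  E = 47
  G = 109
  Y = 87
  K = 41 − 2·109 + 2·87 = -3
  U = 142
  T = 199 − 3·47 − 4·142 = -510
T: 1890 − (-510) = 2400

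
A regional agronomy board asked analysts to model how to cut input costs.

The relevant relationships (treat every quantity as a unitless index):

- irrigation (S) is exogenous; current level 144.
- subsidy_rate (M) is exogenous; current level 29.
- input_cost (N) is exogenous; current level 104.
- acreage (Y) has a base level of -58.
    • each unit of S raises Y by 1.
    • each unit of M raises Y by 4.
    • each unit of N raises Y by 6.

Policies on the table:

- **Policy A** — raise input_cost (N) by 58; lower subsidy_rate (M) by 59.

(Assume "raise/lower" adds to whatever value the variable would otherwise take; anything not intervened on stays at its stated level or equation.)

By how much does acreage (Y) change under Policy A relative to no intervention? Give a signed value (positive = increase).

Baseline:
  S = 144
  M = 29
  N = 104
  Y = -58 + 144 + 4·29 + 6·104 = 826
Policy A (N + 58, M − 59):
  S = 144
  M = 29 − 59 = -30
  N = 104 + 58 = 162
  Y = -58 + 144 + 4·(-30) + 6·162 = 938
Change in Y: 938 − 826 = 112

112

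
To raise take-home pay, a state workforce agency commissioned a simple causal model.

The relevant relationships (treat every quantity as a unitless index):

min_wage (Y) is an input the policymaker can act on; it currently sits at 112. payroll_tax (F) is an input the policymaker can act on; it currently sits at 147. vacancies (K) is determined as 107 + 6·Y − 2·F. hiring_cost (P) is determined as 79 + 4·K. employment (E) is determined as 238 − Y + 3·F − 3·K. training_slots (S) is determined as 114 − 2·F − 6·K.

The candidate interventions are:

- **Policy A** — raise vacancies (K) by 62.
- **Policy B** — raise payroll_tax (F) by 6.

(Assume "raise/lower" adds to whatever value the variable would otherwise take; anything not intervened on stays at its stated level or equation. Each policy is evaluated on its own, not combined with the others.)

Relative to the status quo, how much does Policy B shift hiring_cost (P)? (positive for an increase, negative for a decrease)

-48

Baseline:
  Y = 112
  F = 147
  K = 107 + 6·112 − 2·147 = 485
  P = 79 + 4·485 = 2019
Policy B (F + 6):
  Y = 112
  F = 147 + 6 = 153
  K = 107 + 6·112 − 2·153 = 473
  P = 79 + 4·473 = 1971
Change in P: 1971 − 2019 = -48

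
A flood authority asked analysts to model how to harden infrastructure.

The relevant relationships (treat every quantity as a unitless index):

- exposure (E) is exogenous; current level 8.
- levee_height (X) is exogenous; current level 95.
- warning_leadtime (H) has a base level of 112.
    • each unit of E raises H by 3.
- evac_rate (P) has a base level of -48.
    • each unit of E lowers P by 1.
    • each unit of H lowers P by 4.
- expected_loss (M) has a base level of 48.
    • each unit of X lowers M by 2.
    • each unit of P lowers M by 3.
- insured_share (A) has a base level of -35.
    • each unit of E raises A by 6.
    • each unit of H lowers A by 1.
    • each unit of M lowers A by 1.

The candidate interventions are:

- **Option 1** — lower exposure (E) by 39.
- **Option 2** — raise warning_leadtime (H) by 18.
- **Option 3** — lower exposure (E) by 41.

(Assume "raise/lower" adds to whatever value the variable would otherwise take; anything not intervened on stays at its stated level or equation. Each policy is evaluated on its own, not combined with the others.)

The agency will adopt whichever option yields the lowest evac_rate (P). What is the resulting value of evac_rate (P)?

Option 1 (E − 39):
  E = 8 − 39 = -31
  H = 112 + 3·(-31) = 19
  P = -48 − (-31) − 4·19 = -93
Option 2 (H + 18):
  E = 8
  H = 112 + 3·8 (+18 from intervention) = 154
  P = -48 − 8 − 4·154 = -672
Option 3 (E − 41):
  E = 8 − 41 = -33
  H = 112 + 3·(-33) = 13
  P = -48 − (-33) − 4·13 = -67
Comparing — Option 1: P=-93, Option 2: P=-672, Option 3: P=-67. Lowest is -672 (Option 2).

-672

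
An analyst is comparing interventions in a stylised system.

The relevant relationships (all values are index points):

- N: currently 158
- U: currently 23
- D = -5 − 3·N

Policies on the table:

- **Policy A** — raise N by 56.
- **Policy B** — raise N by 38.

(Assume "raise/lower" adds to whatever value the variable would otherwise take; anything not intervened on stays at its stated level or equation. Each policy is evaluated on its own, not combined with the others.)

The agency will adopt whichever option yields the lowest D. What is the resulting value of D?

Policy A (N + 56):
  N = 158 + 56 = 214
  D = -5 − 3·214 = -647
Policy B (N + 38):
  N = 158 + 38 = 196
  D = -5 − 3·196 = -593
Comparing — Policy A: D=-647, Policy B: D=-593. Lowest is -647 (Policy A).

-647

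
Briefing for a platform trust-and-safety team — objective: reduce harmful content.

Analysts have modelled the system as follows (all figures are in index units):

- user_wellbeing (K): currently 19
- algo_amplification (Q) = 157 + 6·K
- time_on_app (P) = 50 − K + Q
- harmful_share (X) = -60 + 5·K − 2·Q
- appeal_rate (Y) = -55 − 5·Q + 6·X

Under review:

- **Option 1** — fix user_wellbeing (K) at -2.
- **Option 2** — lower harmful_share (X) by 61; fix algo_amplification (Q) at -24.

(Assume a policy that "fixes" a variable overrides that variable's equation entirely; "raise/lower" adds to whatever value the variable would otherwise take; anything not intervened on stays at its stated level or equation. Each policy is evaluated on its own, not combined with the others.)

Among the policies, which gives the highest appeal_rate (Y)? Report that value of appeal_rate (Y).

197

Option 1 (K := -2):
  K = -2
  Q = 157 + 6·(-2) = 145
  X = -60 + 5·(-2) − 2·145 = -360
  Y = -55 − 5·145 + 6·(-360) = -2940
Option 2 (X − 61, Q := -24):
  K = 19
  Q = -24
  X = -60 + 5·19 − 2·(-24) (−61 from intervention) = 22
  Y = -55 − 5·(-24) + 6·22 = 197
Comparing — Option 1: Y=-2940, Option 2: Y=197. Highest is 197 (Option 2).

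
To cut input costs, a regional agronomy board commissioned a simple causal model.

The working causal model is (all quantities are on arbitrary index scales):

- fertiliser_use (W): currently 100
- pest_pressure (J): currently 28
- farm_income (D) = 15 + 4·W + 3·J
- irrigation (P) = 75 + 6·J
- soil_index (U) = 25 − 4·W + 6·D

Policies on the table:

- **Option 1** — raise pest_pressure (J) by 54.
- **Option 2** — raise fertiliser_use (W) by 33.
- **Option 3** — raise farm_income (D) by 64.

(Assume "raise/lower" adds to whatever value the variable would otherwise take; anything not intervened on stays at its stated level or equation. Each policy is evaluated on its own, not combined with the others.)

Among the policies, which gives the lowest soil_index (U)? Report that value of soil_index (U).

3003

Option 1 (J + 54):
  W = 100
  J = 28 + 54 = 82
  D = 15 + 4·100 + 3·82 = 661
  U = 25 − 4·100 + 6·661 = 3591
Option 2 (W + 33):
  W = 100 + 33 = 133
  J = 28
  D = 15 + 4·133 + 3·28 = 631
  U = 25 − 4·133 + 6·631 = 3279
Option 3 (D + 64):
  W = 100
  J = 28
  D = 15 + 4·100 + 3·28 (+64 from intervention) = 563
  U = 25 − 4·100 + 6·563 = 3003
Comparing — Option 1: U=3591, Option 2: U=3279, Option 3: U=3003. Lowest is 3003 (Option 3).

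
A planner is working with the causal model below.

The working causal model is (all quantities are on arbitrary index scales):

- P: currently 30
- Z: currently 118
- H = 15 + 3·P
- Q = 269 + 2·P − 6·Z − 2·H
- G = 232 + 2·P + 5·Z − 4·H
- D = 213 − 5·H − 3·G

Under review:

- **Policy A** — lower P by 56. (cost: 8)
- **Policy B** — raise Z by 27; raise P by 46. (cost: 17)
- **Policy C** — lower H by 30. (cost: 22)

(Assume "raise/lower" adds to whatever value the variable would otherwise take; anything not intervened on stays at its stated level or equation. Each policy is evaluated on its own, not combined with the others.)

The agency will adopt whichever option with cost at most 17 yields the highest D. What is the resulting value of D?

Policy A (P − 56):
  P = 30 − 56 = -26
  Z = 118
  H = 15 + 3·(-26) = -63
  G = 232 + 2·(-26) + 5·118 − 4·(-63) = 1022
  D = 213 − 5·(-63) − 3·1022 = -2538
Policy B (Z + 27, P + 46):
  P = 30 + 46 = 76
  Z = 118 + 27 = 145
  H = 15 + 3·76 = 243
  G = 232 + 2·76 + 5·145 − 4·243 = 137
  D = 213 − 5·243 − 3·137 = -1413
Comparing — Policy A: D=-2538, Policy B: D=-1413. Highest is -1413 (Policy B).

-1413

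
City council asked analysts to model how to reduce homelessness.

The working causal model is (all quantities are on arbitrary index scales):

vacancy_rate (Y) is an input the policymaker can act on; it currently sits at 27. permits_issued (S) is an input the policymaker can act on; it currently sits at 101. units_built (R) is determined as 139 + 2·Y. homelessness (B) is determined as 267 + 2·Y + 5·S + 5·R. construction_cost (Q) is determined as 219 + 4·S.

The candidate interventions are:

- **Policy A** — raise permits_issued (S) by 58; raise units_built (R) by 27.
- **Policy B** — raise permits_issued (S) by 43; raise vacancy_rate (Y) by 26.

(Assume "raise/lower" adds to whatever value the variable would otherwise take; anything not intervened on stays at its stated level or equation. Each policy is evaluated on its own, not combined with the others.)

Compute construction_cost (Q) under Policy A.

855

Policy A (S + 58, R + 27):
  S = 101 + 58 = 159
  Q = 219 + 4·159 = 855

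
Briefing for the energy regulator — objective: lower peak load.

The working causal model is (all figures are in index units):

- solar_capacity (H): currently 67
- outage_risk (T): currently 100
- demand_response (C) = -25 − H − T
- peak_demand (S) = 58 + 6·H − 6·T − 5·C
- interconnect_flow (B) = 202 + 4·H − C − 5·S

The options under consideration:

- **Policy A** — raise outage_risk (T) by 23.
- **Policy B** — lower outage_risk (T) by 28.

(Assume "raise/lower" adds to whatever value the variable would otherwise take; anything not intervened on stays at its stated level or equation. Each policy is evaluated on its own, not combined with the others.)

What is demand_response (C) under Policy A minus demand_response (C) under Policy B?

-51

Policy A (T + 23):
  H = 67
  T = 100 + 23 = 123
  C = -25 − 67 − 123 = -215
Policy B (T − 28):
  H = 67
  T = 100 − 28 = 72
  C = -25 − 67 − 72 = -164
C: -215 − (-164) = -51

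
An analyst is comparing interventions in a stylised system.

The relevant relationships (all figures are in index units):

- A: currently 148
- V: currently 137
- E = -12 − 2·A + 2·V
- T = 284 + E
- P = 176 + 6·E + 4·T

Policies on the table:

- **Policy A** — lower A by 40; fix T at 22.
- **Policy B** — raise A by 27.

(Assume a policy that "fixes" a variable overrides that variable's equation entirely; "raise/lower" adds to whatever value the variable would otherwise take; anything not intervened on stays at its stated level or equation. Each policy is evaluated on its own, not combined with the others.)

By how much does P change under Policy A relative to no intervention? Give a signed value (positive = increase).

-432

Baseline:
  A = 148
  V = 137
  E = -12 − 2·148 + 2·137 = -34
  T = 284 + (-34) = 250
  P = 176 + 6·(-34) + 4·250 = 972
Policy A (A − 40, T := 22):
  A = 148 − 40 = 108
  V = 137
  E = -12 − 2·108 + 2·137 = 46
  T = 22
  P = 176 + 6·46 + 4·22 = 540
Change in P: 540 − 972 = -432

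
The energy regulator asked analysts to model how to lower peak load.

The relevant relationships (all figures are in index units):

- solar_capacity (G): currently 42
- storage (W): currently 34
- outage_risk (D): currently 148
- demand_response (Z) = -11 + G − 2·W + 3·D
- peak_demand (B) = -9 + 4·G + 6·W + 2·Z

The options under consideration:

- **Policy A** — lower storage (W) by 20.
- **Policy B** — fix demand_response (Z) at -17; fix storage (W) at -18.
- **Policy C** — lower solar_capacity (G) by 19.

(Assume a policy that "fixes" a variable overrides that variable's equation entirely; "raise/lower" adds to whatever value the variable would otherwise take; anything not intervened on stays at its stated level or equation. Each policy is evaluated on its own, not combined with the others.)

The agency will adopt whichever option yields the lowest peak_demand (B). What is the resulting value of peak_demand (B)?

Policy A (W − 20):
  G = 42
  W = 34 − 20 = 14
  D = 148
  Z = -11 + 42 − 2·14 + 3·148 = 447
  B = -9 + 4·42 + 6·14 + 2·447 = 1137
Policy B (Z := -17, W := -18):
  G = 42
  W = -18
  D = 148
  Z = -17
  B = -9 + 4·42 + 6·(-18) + 2·(-17) = 17
Policy C (G − 19):
  G = 42 − 19 = 23
  W = 34
  D = 148
  Z = -11 + 23 − 2·34 + 3·148 = 388
  B = -9 + 4·23 + 6·34 + 2·388 = 1063
Comparing — Policy A: B=1137, Policy B: B=17, Policy C: B=1063. Lowest is 17 (Policy B).

17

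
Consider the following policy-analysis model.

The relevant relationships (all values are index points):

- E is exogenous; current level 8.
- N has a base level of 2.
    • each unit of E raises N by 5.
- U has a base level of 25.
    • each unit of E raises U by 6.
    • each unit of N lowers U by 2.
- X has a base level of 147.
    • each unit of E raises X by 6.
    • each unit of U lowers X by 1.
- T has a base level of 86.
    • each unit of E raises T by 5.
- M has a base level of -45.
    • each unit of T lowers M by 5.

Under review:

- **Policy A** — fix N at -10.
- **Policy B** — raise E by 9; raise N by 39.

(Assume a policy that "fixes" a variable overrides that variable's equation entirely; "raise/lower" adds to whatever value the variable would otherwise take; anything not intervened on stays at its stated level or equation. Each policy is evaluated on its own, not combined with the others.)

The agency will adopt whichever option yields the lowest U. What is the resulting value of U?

Policy A (N := -10):
  E = 8
  N = -10
  U = 25 + 6·8 − 2·(-10) = 93
Policy B (E + 9, N + 39):
  E = 8 + 9 = 17
  N = 2 + 5·17 (+39 from intervention) = 126
  U = 25 + 6·17 − 2·126 = -125
Comparing — Policy A: U=93, Policy B: U=-125. Lowest is -125 (Policy B).

-125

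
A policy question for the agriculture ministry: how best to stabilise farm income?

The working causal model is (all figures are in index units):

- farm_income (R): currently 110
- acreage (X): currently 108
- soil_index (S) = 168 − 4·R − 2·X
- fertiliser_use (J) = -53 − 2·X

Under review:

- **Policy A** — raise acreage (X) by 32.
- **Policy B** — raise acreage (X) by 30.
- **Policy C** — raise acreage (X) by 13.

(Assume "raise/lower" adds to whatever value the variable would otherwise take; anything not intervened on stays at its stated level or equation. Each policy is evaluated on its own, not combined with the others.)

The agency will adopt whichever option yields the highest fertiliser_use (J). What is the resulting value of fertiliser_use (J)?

-295

Policy A (X + 32):
  X = 108 + 32 = 140
  J = -53 − 2·140 = -333
Policy B (X + 30):
  X = 108 + 30 = 138
  J = -53 − 2·138 = -329
Policy C (X + 13):
  X = 108 + 13 = 121
  J = -53 − 2·121 = -295
Comparing — Policy A: J=-333, Policy B: J=-329, Policy C: J=-295. Highest is -295 (Policy C).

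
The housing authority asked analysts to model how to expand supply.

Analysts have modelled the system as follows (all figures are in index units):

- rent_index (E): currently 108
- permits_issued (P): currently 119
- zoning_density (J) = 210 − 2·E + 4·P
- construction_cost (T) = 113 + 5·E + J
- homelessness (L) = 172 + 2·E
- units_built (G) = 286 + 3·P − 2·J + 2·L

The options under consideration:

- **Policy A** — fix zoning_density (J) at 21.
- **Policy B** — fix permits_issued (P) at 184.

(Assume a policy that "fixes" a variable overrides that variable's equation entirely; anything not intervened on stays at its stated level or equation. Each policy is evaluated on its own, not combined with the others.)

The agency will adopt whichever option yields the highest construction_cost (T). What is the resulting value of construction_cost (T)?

Policy A (J := 21):
  E = 108
  P = 119
  J = 21
  T = 113 + 5·108 + 21 = 674
Policy B (P := 184):
  E = 108
  P = 184
  J = 210 − 2·108 + 4·184 = 730
  T = 113 + 5·108 + 730 = 1383
Comparing — Policy A: T=674, Policy B: T=1383. Highest is 1383 (Policy B).

1383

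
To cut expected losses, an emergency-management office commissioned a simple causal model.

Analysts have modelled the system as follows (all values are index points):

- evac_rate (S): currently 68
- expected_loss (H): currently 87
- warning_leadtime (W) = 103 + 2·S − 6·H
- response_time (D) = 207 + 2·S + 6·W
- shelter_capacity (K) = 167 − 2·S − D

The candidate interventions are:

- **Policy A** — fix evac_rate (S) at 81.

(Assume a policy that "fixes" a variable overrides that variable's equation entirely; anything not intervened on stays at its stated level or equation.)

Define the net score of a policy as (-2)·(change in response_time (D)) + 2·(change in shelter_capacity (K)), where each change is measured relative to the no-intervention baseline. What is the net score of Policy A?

Baseline:
  S = 68
  H = 87
  W = 103 + 2·68 − 6·87 = -283
  D = 207 + 2·68 + 6·(-283) = -1355
  K = 167 − 2·68 − (-1355) = 1386
Policy A (S := 81):
  S = 81
  H = 87
  W = 103 + 2·81 − 6·87 = -257
  D = 207 + 2·81 + 6·(-257) = -1173
  K = 167 − 2·81 − (-1173) = 1178
ΔD = -1173 − (-1355) = 182; ΔK = 1178 − 1386 = -208
Score = (-2)·182 + 2·(-208) = -780

-780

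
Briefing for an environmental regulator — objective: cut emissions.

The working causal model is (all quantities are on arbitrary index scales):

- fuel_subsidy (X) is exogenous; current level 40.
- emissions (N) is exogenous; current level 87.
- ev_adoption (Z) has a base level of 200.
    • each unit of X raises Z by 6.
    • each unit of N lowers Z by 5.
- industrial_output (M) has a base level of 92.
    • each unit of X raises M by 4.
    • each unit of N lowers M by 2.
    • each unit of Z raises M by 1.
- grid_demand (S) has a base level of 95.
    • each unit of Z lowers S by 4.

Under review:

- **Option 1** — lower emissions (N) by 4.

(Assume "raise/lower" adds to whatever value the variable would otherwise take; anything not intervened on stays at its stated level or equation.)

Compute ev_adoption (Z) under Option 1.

25

Option 1 (N − 4):
  X = 40
  N = 87 − 4 = 83
  Z = 200 + 6·40 − 5·83 = 25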